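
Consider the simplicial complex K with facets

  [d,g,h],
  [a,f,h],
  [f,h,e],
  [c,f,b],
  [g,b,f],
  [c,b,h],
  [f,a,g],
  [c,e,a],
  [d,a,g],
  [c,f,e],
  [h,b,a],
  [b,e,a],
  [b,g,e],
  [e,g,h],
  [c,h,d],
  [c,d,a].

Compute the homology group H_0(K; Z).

H_0 ≅ Z.

Take the total order a < b < c < d < e < f < g < h on the vertex set. Then K (dimension 2) consists of the simplices:

  0-simplices (8): a, b, c, d, e, f, g, h
  1-simplices (24): ab, ac, ad, ae, af, ag, ah, bc, be, bf, bg, bh, cd, ce, cf, ch, dg, dh, ef, eg, eh, fg, fh, gh
  2-simplices (16): abe, abh, acd, ace, adg, afg, afh, bcf, bch, beg, bfg, cdh, cef, dgh, efh, egh

Hence C_0 ≅ Z^8, C_1 ≅ Z^24, C_2 ≅ Z^16.

The boundary map ∂_1: C_1 → C_0 is given by ∂[p,q] = [q] − [p]. For instance
  ∂eg = g − e.
The resulting 8×24 matrix has rank 7, and its Smith normal form has invariant factors (1,1,1,1,1,1,1).

The boundary map ∂_2: C_2 → C_1 sends each 2-simplex [p,q,r] to [q,r] − [p,r] + [p,q]. For instance
  ∂bch = ch − bh + bc,
  ∂cdh = dh − ch + cd.
The resulting 24×16 matrix has rank 15, and its Smith normal form has invariant factors (1,1,1,1,1,1,1,1,1,1,1,1,1,1,1).

Reading off H_k = ker ∂_k / im ∂_{k+1}:

  H_0: rank C_0 − rank ∂_1 = 8 − 7 = 1, and the invariant factors of ∂_1 are all 1, so H_0 ≅ Z.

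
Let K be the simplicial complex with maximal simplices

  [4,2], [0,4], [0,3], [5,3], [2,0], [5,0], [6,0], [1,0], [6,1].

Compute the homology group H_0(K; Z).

H_0 = Z.

Take the total order 0 < 1 < 2 < 3 < 4 < 5 < 6 on the vertex set. Then K (dimension 1) consists of the simplices:

  0-simplices (7): [0], [1], [2], [3], [4], [5], [6]
  1-simplices (9): [0,1], [0,2], [0,3], [0,4], [0,5], [0,6], [1,6], [2,4], [3,5]

Hence C_0 ≅ Z^7, C_1 ≅ Z^9.

Boundary ∂_1: C_1 → C_0 sends each edge [p,q] (with p < q) to q − p.
As a 7×9 matrix over Z this has rank 6, with invariant factors (1,1,1,1,1,1).

Now H_k = ker ∂_k / im ∂_{k+1}, so:

  H_0: rank C_0 − rank ∂_1 = 7 − 6 = 1, and the invariant factors of ∂_1 are all 1, so H_0 = Z.

(K is a triangulation of a wedge of 3 circles.)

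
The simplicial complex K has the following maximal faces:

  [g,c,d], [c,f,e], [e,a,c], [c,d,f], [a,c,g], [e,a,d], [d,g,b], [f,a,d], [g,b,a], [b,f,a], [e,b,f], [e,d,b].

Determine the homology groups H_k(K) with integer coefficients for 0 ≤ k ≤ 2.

H_0 ≅ Z,  H_1 ≅ Z_2,  H_2 = 0.

K has 7 vertices, 18 edges, 12 triangles.
rank ∂_0 = 0, rank ∂_1 = 6 ⇒ b_0 = 7 − 0 − 6 = 1; all invariant factors of ∂_1 are 1 so no torsion. So H_0 ≅ Z.
rank ∂_1 = 6, rank ∂_2 = 12 ⇒ b_1 = 18 − 6 − 12 = 0; ∂_2 has invariant factor(s) [2] giving torsion. So H_1 ≅ Z_2.
rank ∂_2 = 12, rank ∂_3 = 0 ⇒ b_2 = 12 − 12 − 0 = 0. So H_2 ≅ 0.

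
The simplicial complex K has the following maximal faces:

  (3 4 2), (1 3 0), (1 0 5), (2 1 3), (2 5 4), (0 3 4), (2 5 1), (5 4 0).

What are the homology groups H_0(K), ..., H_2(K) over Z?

We work with the vertex ordering 0 < 1 < 2 < 3 < 4 < 5. The simplices of K, each written with vertices in increasing order, are:

  0-simplices (6): [0], [1], [2], [3], [4], [5]
  1-simplices (12): [0,1], [0,3], [0,4], [0,5], [1,2], [1,3], [1,5], [2,3], [2,4], [2,5], [3,4], [4,5]
  2-simplices (8): [0,1,3], [0,1,5], [0,3,4], [0,4,5], [1,2,3], [1,2,5], [2,3,4], [2,4,5]

Hence C_0 ≅ Z^6, C_1 ≅ Z^12, C_2 ≅ Z^8.

∂_1: C_1 → C_0 sends each edge [p,q] (with p < q) to q − p.
The 6×12 boundary matrix has rank 5 and Smith normal form diag(1,1,1,1,1).

∂_2: C_2 → C_1 acts by ∂[p,q,r] = [q,r] − [p,r] + [p,q]. For instance
  ∂[0,3,4] = [3,4] − [0,4] + [0,3],
  ∂[2,4,5] = [4,5] − [2,5] + [2,4].
The resulting 12×8 matrix has rank 7, and its Smith normal form has invariant factors (1,1,1,1,1,1,1).

Reading off H_k = ker ∂_k / im ∂_{k+1}:

  H_0: rank C_0 − rank ∂_1 = 6 − 5 = 1, and the invariant factors of ∂_1 are all 1, so H_0 = Z.
  H_1: rank ker ∂_1 − rank ∂_2 = (12 − 5) − 7 = 0, and the invariant factors of ∂_2 are all 1, so H_1 = 0.
  H_2: rank ker ∂_2 − rank ∂_3 = (8 − 7) − 0 = 1, and there is no ∂_3, so H_2 = Z.

H_0 = Z,  H_1 = 0,  H_2 = Z.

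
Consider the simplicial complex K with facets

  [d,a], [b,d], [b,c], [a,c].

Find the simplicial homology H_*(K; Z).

H_0 ≅ Z,  H_1 ≅ Z.

We work with the vertex ordering a < b < c < d. The simplices of K, each written with vertices in increasing order, are:

  0-simplices (4): a, b, c, d
  1-simplices (4): ac, ad, bc, bd

giving chain groups C_0 ≅ Z^4, C_1 ≅ Z^4.

Boundary ∂_1: C_1 → C_0 sends each edge [p,q] (with p < q) to q − p. For instance
  ∂bc = c − b.
The resulting 4×4 matrix has rank 3, and its Smith normal form has invariant factors (1,1,1).

Reading off H_k = ker ∂_k / im ∂_{k+1}:

  H_0: rank C_0 − rank ∂_1 = 4 − 3 = 1, and the invariant factors of ∂_1 are all 1, so H_0 = Z.
  H_1: rank ker ∂_1 − rank ∂_2 = (4 − 3) − 0 = 1, and there is no ∂_2, so H_1 = Z.

(K is a triangulation of the circle S^1.)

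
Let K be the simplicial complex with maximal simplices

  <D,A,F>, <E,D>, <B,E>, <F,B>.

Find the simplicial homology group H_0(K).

H_0 ≅ Z.

Take the total order A < B < D < E < F on the vertex set. Then K (dimension 2) consists of the simplices:

  0-simplices (5): A, B, D, E, F
  1-simplices (6): AD, AF, BE, BF, DE, DF
  2-simplices (1): ADF

so the chain groups are C_0 ≅ Z^5, C_1 ≅ Z^6, C_2 ≅ Z^1.

The boundary map ∂_1: C_1 → C_0 maps an edge to its endpoints' difference, ∂[p,q] = q − p.
This gives a 5×6 integer matrix of rank 4; reducing to Smith normal form yields diagonal entries (1,1,1,1).

∂_2: C_2 → C_1 acts by ∂[p,q,r] = [q,r] − [p,r] + [p,q]. For instance
  ∂ADF = DF − AF + AD.
As a 6×1 matrix over Z this has rank 1, with invariant factors (1).

Reading off H_k = ker ∂_k / im ∂_{k+1}:

  H_0: rank C_0 − rank ∂_1 = 5 − 4 = 1, and the invariant factors of ∂_1 are all 1, so H_0 ≅ Z.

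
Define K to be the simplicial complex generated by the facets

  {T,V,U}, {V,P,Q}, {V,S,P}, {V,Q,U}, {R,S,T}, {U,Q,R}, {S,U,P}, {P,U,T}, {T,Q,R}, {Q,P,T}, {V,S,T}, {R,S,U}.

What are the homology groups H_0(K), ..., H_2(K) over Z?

H_0 ≅ Z,  H_1 ≅ Z/2Z,  H_2 = 0.

Take the total order P < Q < R < S < T < U < V on the vertex set. Then K (dimension 2) consists of the simplices:

  0-simplices (7): P, Q, R, S, T, U, V
  1-simplices (18): PQ, PS, PT, PU, PV, QR, QT, QU, QV, RS, RT, RU, ST, SU, SV, TU, TV, UV
  2-simplices (12): PQT, PQV, PSU, PSV, PTU, QRT, QRU, QUV, RST, RSU, STV, TUV

giving chain groups C_0 ≅ Z^7, C_1 ≅ Z^18, C_2 ≅ Z^12.

The boundary map ∂_1: C_1 → C_0 is given by ∂[p,q] = [q] − [p]. For instance
  ∂QU = U − Q.
The 7×18 boundary matrix has rank 6 and Smith normal form diag(1,1,1,1,1,1).

The boundary map ∂_2: C_2 → C_1 sends each 2-simplex [p,q,r] to [q,r] − [p,r] + [p,q]. For instance
  ∂PTU = TU − PU + PT,
  ∂RSU = SU − RU + RS.
As a 18×12 matrix over Z this has rank 12, with invariant factors (1,1,1,1,1,1,1,1,1,1,1,2).

Computing H_k = (kernel of ∂_k) / (image of ∂_{k+1}):

  H_0: rank C_0 − rank ∂_1 = 7 − 6 = 1, and the invariant factors of ∂_1 are all 1, so H_0 ≅ Z.
  H_1: rank ker ∂_1 − rank ∂_2 = (18 − 6) − 12 = 0, and ∂_2 has invariant factor 2 > 1, so H_1 ≅ Z/2Z.
  H_2: rank ker ∂_2 − rank ∂_3 = (12 − 12) − 0 = 0, and there is no ∂_3, so H_2 ≅ 0.

As a check, the Euler characteristic is 7 − 18 + 12 = 1, which agrees with 1 − 0 + 0 = 1.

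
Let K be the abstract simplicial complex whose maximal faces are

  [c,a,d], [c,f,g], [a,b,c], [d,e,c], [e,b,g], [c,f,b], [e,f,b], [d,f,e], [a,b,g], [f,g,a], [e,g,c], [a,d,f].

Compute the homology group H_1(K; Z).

H_1 = Z/2.

Take the total order a < b < c < d < e < f < g on the vertex set. Then K (dimension 2) consists of the simplices:

  0-simplices (7): a, b, c, d, e, f, g
  1-simplices (18): ab, ac, ad, af, ag, bc, be, bf, bg, cd, ce, cf, cg, de, df, ef, eg, fg
  2-simplices (12): abc, abg, acd, adf, afg, bcf, bef, beg, cde, ceg, cfg, def

so the chain groups are C_0 ≅ Z^7, C_1 ≅ Z^18, C_2 ≅ Z^12.

∂_1: C_1 → C_0 is given by ∂[p,q] = [q] − [p]. For instance
  ∂ad = d − a.
This gives a 7×18 integer matrix of rank 6; reducing to Smith normal form yields diagonal entries (1,1,1,1,1,1).

The boundary map ∂_2: C_2 → C_1 maps a triangle to the signed sum of its edges. For instance
  ∂bef = ef − bf + be,
  ∂acd = cd − ad + ac.
The resulting 18×12 matrix has rank 12, and its Smith normal form has invariant factors (1,1,1,1,1,1,1,1,1,1,1,2).

Reading off H_k = ker ∂_k / im ∂_{k+1}:

  H_1: rank ker ∂_1 − rank ∂_2 = (18 − 6) − 12 = 0, and ∂_2 has invariant factor 2 > 1, so H_1 = Z/2.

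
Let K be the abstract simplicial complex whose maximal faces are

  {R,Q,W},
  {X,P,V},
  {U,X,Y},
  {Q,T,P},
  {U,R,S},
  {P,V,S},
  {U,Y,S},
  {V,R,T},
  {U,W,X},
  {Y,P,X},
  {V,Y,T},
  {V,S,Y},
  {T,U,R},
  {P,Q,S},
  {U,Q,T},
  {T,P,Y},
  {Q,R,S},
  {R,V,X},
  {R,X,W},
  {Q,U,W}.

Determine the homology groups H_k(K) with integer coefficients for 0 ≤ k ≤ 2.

Take the total order P < Q < R < S < T < U < V < W < X < Y on the vertex set. Then K (dimension 2) consists of the simplices:

  0-simplices (10): P, Q, R, S, T, U, V, W, X, Y
  1-simplices (30): PQ, PS, PT, PV, PX, PY, QR, QS, QT, QU, QW, RS, RT, RU, RV, RW, RX, SU, SV, SY, TU, TV, TY, UW, UX, UY, VX, VY, WX, XY
  2-simplices (20): PQS, PQT, PSV, PTY, PVX, PXY, QRS, QRW, QTU, QUW, RSU, RTU, RTV, RVX, RWX, SUY, SVY, TVY, UWX, UXY

so the chain groups are C_0 ≅ Z^10, C_1 ≅ Z^30, C_2 ≅ Z^20.

The boundary map ∂_1: C_1 → C_0 is given by ∂[p,q] = [q] − [p]. For instance
  ∂TU = U − T.
The 10×30 boundary matrix has rank 9 and Smith normal form diag(1,1,1,1,1,1,1,1,1).

Boundary ∂_2: C_2 → C_1 sends each 2-simplex [p,q,r] to [q,r] − [p,r] + [p,q]. For instance
  ∂RSU = SU − RU + RS,
  ∂RTU = TU − RU + RT.
The 30×20 boundary matrix has rank 20 and Smith normal form diag(1,1,1,1,1,1,1,1,1,1,1,1,1,1,1,1,1,1,1,2).

From H_k ≅ ker(∂_k) / im(∂_{k+1}) we obtain:

  H_0: rank C_0 − rank ∂_1 = 10 − 9 = 1, and the invariant factors of ∂_1 are all 1, so H_0 ≅ Z.
  H_1: rank ker ∂_1 − rank ∂_2 = (30 − 9) − 20 = 1, and ∂_2 has invariant factor 2 > 1, so H_1 ≅ Z ⊕ Z/2.
  H_2: rank ker ∂_2 − rank ∂_3 = (20 − 20) − 0 = 0, and there is no ∂_3, so H_2 ≅ 0.

H_0 = Z,  H_1 = Z ⊕ Z/2,  H_2 = 0.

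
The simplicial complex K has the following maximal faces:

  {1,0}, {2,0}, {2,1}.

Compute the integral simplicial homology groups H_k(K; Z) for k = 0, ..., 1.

K has 3 vertices, 3 edges.
rank ∂_0 = 0, rank ∂_1 = 2 ⇒ b_0 = 3 − 0 − 2 = 1; all invariant factors of ∂_1 are 1 so no torsion. So H_0 = Z.
rank ∂_1 = 2, rank ∂_2 = 0 ⇒ b_1 = 3 − 2 − 0 = 1. So H_1 = Z.

H_0 = Z,  H_1 = Z.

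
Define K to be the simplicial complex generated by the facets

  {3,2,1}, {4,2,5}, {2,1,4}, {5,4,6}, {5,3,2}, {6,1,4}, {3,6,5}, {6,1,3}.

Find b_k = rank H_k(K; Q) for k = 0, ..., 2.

b_0 = 1, b_1 = 0, b_2 = 1.

Fix the vertex order 1 < 2 < 3 < 4 < 5 < 6 and write every simplex with vertices in increasing order. Then dim K = 2 and the simplices of K are:

  0-simplices (6): [1], [2], [3], [4], [5], [6]
  1-simplices (12): [1,2], [1,3], [1,4], [1,6], [2,3], [2,4], [2,5], [3,5], [3,6], [4,5], [4,6], [5,6]
  2-simplices (8): [1,2,3], [1,2,4], [1,3,6], [1,4,6], [2,3,5], [2,4,5], [3,5,6], [4,5,6]

so the chain groups are C_0 ≅ Z^6, C_1 ≅ Z^12, C_2 ≅ Z^8.

The boundary map ∂_1: C_1 → C_0 sends each edge [p,q] (with p < q) to q − p. For instance
  ∂[1,3] = [3] − [1].
As a 6×12 matrix over Z this has rank 5, with invariant factors (1,1,1,1,1).

Boundary ∂_2: C_2 → C_1 maps a triangle to the signed sum of its edges. For instance
  ∂[4,5,6] = [5,6] − [4,6] + [4,5],
  ∂[1,3,6] = [3,6] − [1,6] + [1,3].
The resulting 12×8 matrix has rank 7, and its Smith normal form has invariant factors (1,1,1,1,1,1,1).

Computing H_k = (kernel of ∂_k) / (image of ∂_{k+1}):

  H_0: rank C_0 − rank ∂_1 = 6 − 5 = 1, and the invariant factors of ∂_1 are all 1, so H_0 ≅ Z.
  H_1: rank ker ∂_1 − rank ∂_2 = (12 − 5) − 7 = 0, and the invariant factors of ∂_2 are all 1, so H_1 ≅ 0.
  H_2: rank ker ∂_2 − rank ∂_3 = (8 − 7) − 0 = 1, and there is no ∂_3, so H_2 ≅ Z.

As a check, the Euler characteristic is 6 − 12 + 8 = 2, which agrees with 1 − 0 + 1 = 2.
(K is a triangulation of the 2-sphere S^2.)

Hence the Betti numbers are b_0 = 1, b_1 = 0, b_2 = 1.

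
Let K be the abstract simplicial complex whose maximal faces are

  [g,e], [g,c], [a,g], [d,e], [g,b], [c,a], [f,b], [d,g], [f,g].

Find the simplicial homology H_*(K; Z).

H_0 = Z,  H_1 = Z^3.

Take the total order a < b < c < d < e < f < g on the vertex set. Then K (dimension 1) consists of the simplices:

  0-simplices (7): a, b, c, d, e, f, g
  1-simplices (9): ac, ag, bf, bg, cg, de, dg, eg, fg

giving chain groups C_0 ≅ Z^7, C_1 ≅ Z^9.

Boundary ∂_1: C_1 → C_0 is given by ∂[p,q] = [q] − [p]. For instance
  ∂fg = g − f.
This gives a 7×9 integer matrix of rank 6; reducing to Smith normal form yields diagonal entries (1,1,1,1,1,1).

From H_k ≅ ker(∂_k) / im(∂_{k+1}) we obtain:

  H_0: rank C_0 − rank ∂_1 = 7 − 6 = 1, and the invariant factors of ∂_1 are all 1, so H_0 ≅ Z.
  H_1: rank ker ∂_1 − rank ∂_2 = (9 − 6) − 0 = 3, and there is no ∂_2, so H_1 ≅ Z^3.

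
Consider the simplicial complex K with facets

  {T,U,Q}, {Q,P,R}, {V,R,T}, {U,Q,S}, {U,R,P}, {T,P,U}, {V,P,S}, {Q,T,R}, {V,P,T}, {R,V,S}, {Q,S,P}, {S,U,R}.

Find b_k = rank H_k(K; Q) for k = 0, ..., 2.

Fix the vertex order P < Q < R < S < T < U < V and write every simplex with vertices in increasing order. Then dim K = 2 and the simplices of K are:

  0-simplices (7): P, Q, R, S, T, U, V
  1-simplices (18): PQ, PR, PS, PT, PU, PV, QR, QS, QT, QU, RS, RT, RU, RV, SU, SV, TU, TV
  2-simplices (12): PQR, PQS, PRU, PSV, PTU, PTV, QRT, QSU, QTU, RSU, RSV, RTV

giving chain groups C_0 ≅ Z^7, C_1 ≅ Z^18, C_2 ≅ Z^12.

Boundary ∂_1: C_1 → C_0 maps an edge to its endpoints' difference, ∂[p,q] = q − p.
The resulting 7×18 matrix has rank 6, and its Smith normal form has invariant factors (1,1,1,1,1,1).

The boundary map ∂_2: C_2 → C_1 maps a triangle to the signed sum of its edges. For instance
  ∂QTU = TU − QU + QT,
  ∂PQR = QR − PR + PQ.
The 18×12 boundary matrix has rank 12 and Smith normal form diag(1,1,1,1,1,1,1,1,1,1,1,2).

Reading off H_k = ker ∂_k / im ∂_{k+1}:

  H_0: rank C_0 − rank ∂_1 = 7 − 6 = 1, and the invariant factors of ∂_1 are all 1, so H_0 = Z.
  H_1: rank ker ∂_1 − rank ∂_2 = (18 − 6) − 12 = 0, and ∂_2 has invariant factor 2 > 1, so H_1 = Z/2.
  H_2: rank ker ∂_2 − rank ∂_3 = (12 − 12) − 0 = 0, and there is no ∂_3, so H_2 = 0.

Hence the Betti numbers are b_0 = 1, b_1 = 0, b_2 = 0.

b_0 = 1, b_1 = 0, b_2 = 0.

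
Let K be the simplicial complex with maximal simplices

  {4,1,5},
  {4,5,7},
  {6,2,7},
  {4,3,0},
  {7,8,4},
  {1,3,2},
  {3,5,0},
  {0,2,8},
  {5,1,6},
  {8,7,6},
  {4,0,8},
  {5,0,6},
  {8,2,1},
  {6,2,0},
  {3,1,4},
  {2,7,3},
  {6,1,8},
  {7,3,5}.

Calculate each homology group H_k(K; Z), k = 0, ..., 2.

Take the total order 0 < 1 < 2 < 3 < 4 < 5 < 6 < 7 < 8 on the vertex set. Then K (dimension 2) consists of the simplices:

  0-simplices (9): [0], [1], [2], [3], [4], [5], [6], [7], [8]
  1-simplices (27): (27 of them)
  2-simplices (18): [0,2,6], [0,2,8], [0,3,4], [0,3,5], [0,4,8], [0,5,6], [1,2,3], [1,2,8], [1,3,4], [1,4,5], [1,5,6], [1,6,8], [2,3,7], [2,6,7], [3,5,7], [4,5,7], [4,7,8], [6,7,8]

so the chain groups are C_0 ≅ Z^9, C_1 ≅ Z^27, C_2 ≅ Z^18.

The boundary map ∂_1: C_1 → C_0 maps an edge to its endpoints' difference, ∂[p,q] = q − p.
The resulting 9×27 matrix has rank 8, and its Smith normal form has invariant factors (1,1,1,1,1,1,1,1).

∂_2: C_2 → C_1 acts by ∂[p,q,r] = [q,r] − [p,r] + [p,q]. For instance
  ∂[0,2,6] = [2,6] − [0,6] + [0,2],
  ∂[4,5,7] = [5,7] − [4,7] + [4,5].
The 27×18 boundary matrix has rank 18 and Smith normal form diag(1,1,1,1,1,1,1,1,1,1,1,1,1,1,1,1,1,2).

Reading off H_k = ker ∂_k / im ∂_{k+1}:

  H_0: rank C_0 − rank ∂_1 = 9 − 8 = 1, and the invariant factors of ∂_1 are all 1, so H_0 = Z.
  H_1: rank ker ∂_1 − rank ∂_2 = (27 − 8) − 18 = 1, and ∂_2 has invariant factor 2 > 1, so H_1 = Z ⊕ Z/2.
  H_2: rank ker ∂_2 − rank ∂_3 = (18 − 18) − 0 = 0, and there is no ∂_3, so H_2 = 0.

As a check, the Euler characteristic is 9 − 27 + 18 = 0, which agrees with 1 − 1 + 0 = 0.
(K is a triangulation of the Klein bottle.)

H_0 = Z,  H_1 = Z ⊕ Z/2,  H_2 = 0.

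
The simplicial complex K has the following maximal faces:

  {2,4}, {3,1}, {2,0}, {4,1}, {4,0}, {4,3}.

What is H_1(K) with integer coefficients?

Take the total order 0 < 1 < 2 < 3 < 4 on the vertex set. Then K (dimension 1) consists of the simplices:

  0-simplices (5): [0], [1], [2], [3], [4]
  1-simplices (6): [0,2], [0,4], [1,3], [1,4], [2,4], [3,4]

giving chain groups C_0 ≅ Z^5, C_1 ≅ Z^6.

Boundary ∂_1: C_1 → C_0 is given by ∂[p,q] = [q] − [p].
This gives a 5×6 integer matrix of rank 4; reducing to Smith normal form yields diagonal entries (1,1,1,1).

Now H_k = ker ∂_k / im ∂_{k+1}, so:

  H_1: rank ker ∂_1 − rank ∂_2 = (6 − 4) − 0 = 2, and there is no ∂_2, so H_1 ≅ Z^2.

(K is a triangulation of a wedge of 2 circles.)

H_1 ≅ Z^2.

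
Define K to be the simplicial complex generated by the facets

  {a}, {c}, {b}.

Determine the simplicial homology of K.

Take the total order a < b < c on the vertex set. Then K (dimension 0) consists of the simplices:

  0-simplices (3): a, b, c

so the chain groups are C_0 ≅ Z^3.

Reading off H_k = ker ∂_k / im ∂_{k+1}:

  H_0: rank C_0 − rank ∂_1 = 3 − 0 = 3, and there is no ∂_1, so H_0 ≅ Z^3.

H_0 = Z^3.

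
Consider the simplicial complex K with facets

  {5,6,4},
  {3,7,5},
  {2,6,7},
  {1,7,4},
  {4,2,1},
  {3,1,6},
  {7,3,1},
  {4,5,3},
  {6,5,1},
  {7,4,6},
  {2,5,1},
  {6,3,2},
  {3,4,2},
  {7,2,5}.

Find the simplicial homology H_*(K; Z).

H_0 = Z,  H_1 = Z^2,  H_2 = Z.

Fix the vertex order 1 < 2 < 3 < 4 < 5 < 6 < 7 and write every simplex with vertices in increasing order. Then dim K = 2 and the simplices of K are:

  0-simplices (7): [1], [2], [3], [4], [5], [6], [7]
  1-simplices (21): [1,2], [1,3], [1,4], [1,5], [1,6], [1,7], [2,3], [2,4], [2,5], [2,6], [2,7], [3,4], [3,5], [3,6], [3,7], [4,5], [4,6], [4,7], [5,6], [5,7], [6,7]
  2-simplices (14): [1,2,4], [1,2,5], [1,3,6], [1,3,7], [1,4,7], [1,5,6], [2,3,4], [2,3,6], [2,5,7], [2,6,7], [3,4,5], [3,5,7], [4,5,6], [4,6,7]

Hence C_0 ≅ Z^7, C_1 ≅ Z^21, C_2 ≅ Z^14.

The boundary map ∂_1: C_1 → C_0 sends each edge [p,q] (with p < q) to q − p. For instance
  ∂[2,6] = [6] − [2].
The resulting 7×21 matrix has rank 6, and its Smith normal form has invariant factors (1,1,1,1,1,1).

∂_2: C_2 → C_1 acts by ∂[p,q,r] = [q,r] − [p,r] + [p,q]. For instance
  ∂[3,5,7] = [5,7] − [3,7] + [3,5],
  ∂[1,3,6] = [3,6] − [1,6] + [1,3].
The 21×14 boundary matrix has rank 13 and Smith normal form diag(1,1,1,1,1,1,1,1,1,1,1,1,1).

Computing H_k = (kernel of ∂_k) / (image of ∂_{k+1}):

  H_0: rank C_0 − rank ∂_1 = 7 − 6 = 1, and the invariant factors of ∂_1 are all 1, so H_0 ≅ Z.
  H_1: rank ker ∂_1 − rank ∂_2 = (21 − 6) − 13 = 2, and the invariant factors of ∂_2 are all 1, so H_1 ≅ Z^2.
  H_2: rank ker ∂_2 − rank ∂_3 = (14 − 13) − 0 = 1, and there is no ∂_3, so H_2 ≅ Z.

(K is a triangulation of the torus T^2.)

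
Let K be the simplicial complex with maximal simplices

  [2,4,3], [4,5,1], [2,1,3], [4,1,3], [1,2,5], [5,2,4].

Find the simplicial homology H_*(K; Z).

H_0 ≅ Z,  H_1 = 0,  H_2 ≅ Z.

K has 5 vertices, 9 edges, 6 triangles.
rank ∂_0 = 0, rank ∂_1 = 4 ⇒ b_0 = 5 − 0 − 4 = 1; all invariant factors of ∂_1 are 1 so no torsion. So H_0 = Z.
rank ∂_1 = 4, rank ∂_2 = 5 ⇒ b_1 = 9 − 4 − 5 = 0; all invariant factors of ∂_2 are 1 so no torsion. So H_1 = 0.
rank ∂_2 = 5, rank ∂_3 = 0 ⇒ b_2 = 6 − 5 − 0 = 1. So H_2 = Z.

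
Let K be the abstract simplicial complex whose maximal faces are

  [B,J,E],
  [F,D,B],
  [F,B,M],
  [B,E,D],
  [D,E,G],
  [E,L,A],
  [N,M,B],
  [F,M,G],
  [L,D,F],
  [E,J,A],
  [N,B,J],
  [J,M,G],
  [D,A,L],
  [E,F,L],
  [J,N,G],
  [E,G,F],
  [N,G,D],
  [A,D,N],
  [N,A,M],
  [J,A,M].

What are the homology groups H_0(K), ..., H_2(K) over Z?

K has 10 vertices, 30 edges, 20 triangles.
rank ∂_0 = 0, rank ∂_1 = 9 ⇒ b_0 = 10 − 0 − 9 = 1; all invariant factors of ∂_1 are 1 so no torsion. So H_0 ≅ Z.
rank ∂_1 = 9, rank ∂_2 = 20 ⇒ b_1 = 30 − 9 − 20 = 1; ∂_2 has invariant factor(s) [2] giving torsion. So H_1 ≅ Z ⊕ Z/2.
rank ∂_2 = 20, rank ∂_3 = 0 ⇒ b_2 = 20 − 20 − 0 = 0. So H_2 ≅ 0.

H_0 = Z,  H_1 = Z ⊕ Z/2,  H_2 = 0.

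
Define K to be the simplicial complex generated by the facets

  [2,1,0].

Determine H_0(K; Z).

Order the vertices as 0 < 1 < 2. Listing each simplex with vertices in this order, K has dimension 2 with simplices:

  0-simplices (3): [0], [1], [2]
  1-simplices (3): [0,1], [0,2], [1,2]
  2-simplices (1): [0,1,2]

giving chain groups C_0 ≅ Z^3, C_1 ≅ Z^3, C_2 ≅ Z^1.

Boundary ∂_1: C_1 → C_0 is given by ∂[p,q] = [q] − [p]. For instance
  ∂[0,2] = [2] − [0].
As a 3×3 matrix over Z this has rank 2, with invariant factors (1,1).

Boundary ∂_2: C_2 → C_1 sends each 2-simplex [p,q,r] to [q,r] − [p,r] + [p,q]. For instance
  ∂[0,1,2] = [1,2] − [0,2] + [0,1].
The 3×1 boundary matrix has rank 1 and Smith normal form diag(1).

Reading off H_k = ker ∂_k / im ∂_{k+1}:

  H_0: rank C_0 − rank ∂_1 = 3 − 2 = 1, and the invariant factors of ∂_1 are all 1, so H_0 ≅ Z.

(K is a triangulation of the 2-simplex.)

H_0 ≅ Z.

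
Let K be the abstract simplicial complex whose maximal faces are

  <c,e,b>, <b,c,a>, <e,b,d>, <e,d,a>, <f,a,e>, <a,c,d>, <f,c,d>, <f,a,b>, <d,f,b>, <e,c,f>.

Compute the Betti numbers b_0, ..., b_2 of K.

b_0 = 1, b_1 = 0, b_2 = 0.

We work with the vertex ordering a < b < c < d < e < f. The simplices of K, each written with vertices in increasing order, are:

  0-simplices (6): a, b, c, d, e, f
  1-simplices (15): ab, ac, ad, ae, af, bc, bd, be, bf, cd, ce, cf, de, df, ef
  2-simplices (10): abc, abf, acd, ade, aef, bce, bde, bdf, cdf, cef

so the chain groups are C_0 ≅ Z^6, C_1 ≅ Z^15, C_2 ≅ Z^10.

The boundary map ∂_1: C_1 → C_0 sends each edge [p,q] (with p < q) to q − p. For instance
  ∂ae = e − a.
The resulting 6×15 matrix has rank 5, and its Smith normal form has invariant factors (1,1,1,1,1).

The boundary map ∂_2: C_2 → C_1 maps a triangle to the signed sum of its edges. For instance
  ∂cef = ef − cf + ce,
  ∂cdf = df − cf + cd.
The 15×10 boundary matrix has rank 10 and Smith normal form diag(1,1,1,1,1,1,1,1,1,2).

Reading off H_k = ker ∂_k / im ∂_{k+1}:

  H_0: rank C_0 − rank ∂_1 = 6 − 5 = 1, and the invariant factors of ∂_1 are all 1, so H_0 = Z.
  H_1: rank ker ∂_1 − rank ∂_2 = (15 − 5) − 10 = 0, and ∂_2 has invariant factor 2 > 1, so H_1 = Z/2.
  H_2: rank ker ∂_2 − rank ∂_3 = (10 − 10) − 0 = 0, and there is no ∂_3, so H_2 = 0.

As a check, the Euler characteristic is 6 − 15 + 10 = 1, which agrees with 1 − 0 + 0 = 1.

Hence the Betti numbers are b_0 = 1, b_1 = 0, b_2 = 0.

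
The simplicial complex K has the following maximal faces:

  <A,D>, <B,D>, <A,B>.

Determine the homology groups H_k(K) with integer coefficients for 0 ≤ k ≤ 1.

H_0 = Z,  H_1 = Z.

We work with the vertex ordering A < B < D. The simplices of K, each written with vertices in increasing order, are:

  0-simplices (3): A, B, D
  1-simplices (3): AB, AD, BD

giving chain groups C_0 ≅ Z^3, C_1 ≅ Z^3.

The boundary map ∂_1: C_1 → C_0 maps an edge to its endpoints' difference, ∂[p,q] = q − p. For instance
  ∂AB = B − A.
The resulting 3×3 matrix has rank 2, and its Smith normal form has invariant factors (1,1).

Now H_k = ker ∂_k / im ∂_{k+1}, so:

  H_0: rank C_0 − rank ∂_1 = 3 − 2 = 1, and the invariant factors of ∂_1 are all 1, so H_0 ≅ Z.
  H_1: rank ker ∂_1 − rank ∂_2 = (3 − 2) − 0 = 1, and there is no ∂_2, so H_1 ≅ Z.

(K is a triangulation of the circle S^1.)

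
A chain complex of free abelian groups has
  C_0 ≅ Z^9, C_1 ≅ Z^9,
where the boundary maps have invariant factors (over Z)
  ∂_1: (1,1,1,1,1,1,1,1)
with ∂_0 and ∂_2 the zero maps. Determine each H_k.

H_0: b_0 = 9 − 0 − 8 = 1; torsion from ∂_1 factors > 1: none. So H_0 ≅ Z.
H_1: b_1 = 9 − 8 − 0 = 1; torsion from ∂_2 factors > 1: none. So H_1 ≅ Z.

H_0 ≅ Z,  H_1 ≅ Z.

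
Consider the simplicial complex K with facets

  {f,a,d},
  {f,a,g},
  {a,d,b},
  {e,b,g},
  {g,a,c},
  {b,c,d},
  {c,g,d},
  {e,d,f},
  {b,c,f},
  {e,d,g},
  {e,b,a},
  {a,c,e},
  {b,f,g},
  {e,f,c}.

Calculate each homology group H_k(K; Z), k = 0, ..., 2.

Fix the vertex order a < b < c < d < e < f < g and write every simplex with vertices in increasing order. Then dim K = 2 and the simplices of K are:

  0-simplices (7): a, b, c, d, e, f, g
  1-simplices (21): ab, ac, ad, ae, af, ag, bc, bd, be, bf, bg, cd, ce, cf, cg, de, df, dg, ef, eg, fg
  2-simplices (14): abd, abe, ace, acg, adf, afg, bcd, bcf, beg, bfg, cdg, cef, def, deg

Hence C_0 ≅ Z^7, C_1 ≅ Z^21, C_2 ≅ Z^14.

Boundary ∂_1: C_1 → C_0 maps an edge to its endpoints' difference, ∂[p,q] = q − p.
The resulting 7×21 matrix has rank 6, and its Smith normal form has invariant factors (1,1,1,1,1,1).

The boundary map ∂_2: C_2 → C_1 maps a triangle to the signed sum of its edges. For instance
  ∂def = ef − df + de,
  ∂abe = be − ae + ab.
The resulting 21×14 matrix has rank 13, and its Smith normal form has invariant factors (1,1,1,1,1,1,1,1,1,1,1,1,1).

Now H_k = ker ∂_k / im ∂_{k+1}, so:

  H_0: rank C_0 − rank ∂_1 = 7 − 6 = 1, and the invariant factors of ∂_1 are all 1, so H_0 ≅ Z.
  H_1: rank ker ∂_1 − rank ∂_2 = (21 − 6) − 13 = 2, and the invariant factors of ∂_2 are all 1, so H_1 ≅ Z^2.
  H_2: rank ker ∂_2 − rank ∂_3 = (14 − 13) − 0 = 1, and there is no ∂_3, so H_2 ≅ Z.

As a check, the Euler characteristic is 7 − 21 + 14 = 0, which agrees with 1 − 2 + 1 = 0.

H_0 = Z,  H_1 = Z^2,  H_2 = Z.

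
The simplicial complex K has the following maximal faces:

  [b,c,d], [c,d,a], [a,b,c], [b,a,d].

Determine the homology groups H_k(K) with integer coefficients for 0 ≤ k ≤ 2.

H_0 = Z,  H_1 = 0,  H_2 = Z.

We work with the vertex ordering a < b < c < d. The simplices of K, each written with vertices in increasing order, are:

  0-simplices (4): a, b, c, d
  1-simplices (6): ab, ac, ad, bc, bd, cd
  2-simplices (4): abc, abd, acd, bcd

giving chain groups C_0 ≅ Z^4, C_1 ≅ Z^6, C_2 ≅ Z^4.

The boundary map ∂_1: C_1 → C_0 is given by ∂[p,q] = [q] − [p]. For instance
  ∂cd = d − c.
This gives a 4×6 integer matrix of rank 3; reducing to Smith normal form yields diagonal entries (1,1,1).

The boundary map ∂_2: C_2 → C_1 acts by ∂[p,q,r] = [q,r] − [p,r] + [p,q]. For instance
  ∂acd = cd − ad + ac,
  ∂abd = bd − ad + ab.
This gives a 6×4 integer matrix of rank 3; reducing to Smith normal form yields diagonal entries (1,1,1).

Reading off H_k = ker ∂_k / im ∂_{k+1}:

  H_0: rank C_0 − rank ∂_1 = 4 − 3 = 1, and the invariant factors of ∂_1 are all 1, so H_0 ≅ Z.
  H_1: rank ker ∂_1 − rank ∂_2 = (6 − 3) − 3 = 0, and the invariant factors of ∂_2 are all 1, so H_1 ≅ 0.
  H_2: rank ker ∂_2 − rank ∂_3 = (4 − 3) − 0 = 1, and there is no ∂_3, so H_2 ≅ Z.

As a check, the Euler characteristic is 4 − 6 + 4 = 2, which agrees with 1 − 0 + 1 = 2.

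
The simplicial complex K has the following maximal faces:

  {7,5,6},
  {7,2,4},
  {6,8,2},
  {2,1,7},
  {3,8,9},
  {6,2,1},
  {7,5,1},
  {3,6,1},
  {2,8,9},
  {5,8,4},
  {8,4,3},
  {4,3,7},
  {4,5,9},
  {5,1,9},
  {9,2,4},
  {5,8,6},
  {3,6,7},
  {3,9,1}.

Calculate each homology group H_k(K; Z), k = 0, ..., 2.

H_0 ≅ Z,  H_1 ≅ Z ⊕ Z/2Z,  H_2 = 0.

Order the vertices as 1 < 2 < 3 < 4 < 5 < 6 < 7 < 8 < 9. Listing each simplex with vertices in this order, K has dimension 2 with simplices:

  0-simplices (9): [1], [2], [3], [4], [5], [6], [7], [8], [9]
  1-simplices (27): (27 of them)
  2-simplices (18): [1,2,6], [1,2,7], [1,3,6], [1,3,9], [1,5,7], [1,5,9], [2,4,7], [2,4,9], [2,6,8], [2,8,9], [3,4,7], [3,4,8], [3,6,7], [3,8,9], [4,5,8], [4,5,9], [5,6,7], [5,6,8]

Hence C_0 ≅ Z^9, C_1 ≅ Z^27, C_2 ≅ Z^18.

∂_1: C_1 → C_0 is given by ∂[p,q] = [q] − [p].
As a 9×27 matrix over Z this has rank 8, with invariant factors (1,1,1,1,1,1,1,1).

∂_2: C_2 → C_1 sends each 2-simplex [p,q,r] to [q,r] − [p,r] + [p,q]. For instance
  ∂[1,3,9] = [3,9] − [1,9] + [1,3],
  ∂[1,5,7] = [5,7] − [1,7] + [1,5].
The resulting 27×18 matrix has rank 18, and its Smith normal form has invariant factors (1,1,1,1,1,1,1,1,1,1,1,1,1,1,1,1,1,2).

Computing H_k = (kernel of ∂_k) / (image of ∂_{k+1}):

  H_0: rank C_0 − rank ∂_1 = 9 − 8 = 1, and the invariant factors of ∂_1 are all 1, so H_0 ≅ Z.
  H_1: rank ker ∂_1 − rank ∂_2 = (27 − 8) − 18 = 1, and ∂_2 has invariant factor 2 > 1, so H_1 ≅ Z ⊕ Z/2Z.
  H_2: rank ker ∂_2 − rank ∂_3 = (18 − 18) − 0 = 0, and there is no ∂_3, so H_2 ≅ 0.

(K is a triangulation of the Klein bottle.)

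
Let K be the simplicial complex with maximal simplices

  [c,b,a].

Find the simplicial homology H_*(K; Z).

Take the total order a < b < c on the vertex set. Then K (dimension 2) consists of the simplices:

  0-simplices (3): a, b, c
  1-simplices (3): ab, ac, bc
  2-simplices (1): abc

Hence C_0 ≅ Z^3, C_1 ≅ Z^3, C_2 ≅ Z^1.

Boundary ∂_1: C_1 → C_0 sends each edge [p,q] (with p < q) to q − p. For instance
  ∂bc = c − b.
This gives a 3×3 integer matrix of rank 2; reducing to Smith normal form yields diagonal entries (1,1).

The boundary map ∂_2: C_2 → C_1 sends each 2-simplex [p,q,r] to [q,r] − [p,r] + [p,q]. For instance
  ∂abc = bc − ac + ab.
The 3×1 boundary matrix has rank 1 and Smith normal form diag(1).

From H_k ≅ ker(∂_k) / im(∂_{k+1}) we obtain:

  H_0: rank C_0 − rank ∂_1 = 3 − 2 = 1, and the invariant factors of ∂_1 are all 1, so H_0 = Z.
  H_1: rank ker ∂_1 − rank ∂_2 = (3 − 2) − 1 = 0, and the invariant factors of ∂_2 are all 1, so H_1 = 0.
  H_2: rank ker ∂_2 − rank ∂_3 = (1 − 1) − 0 = 0, and there is no ∂_3, so H_2 = 0.

H_0 ≅ Z,  H_1 = 0,  H_2 = 0.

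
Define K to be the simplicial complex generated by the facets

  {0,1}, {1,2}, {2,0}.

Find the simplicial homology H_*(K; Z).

H_0 = Z,  H_1 = Z.

Fix the vertex order 0 < 1 < 2 and write every simplex with vertices in increasing order. Then dim K = 1 and the simplices of K are:

  0-simplices (3): [0], [1], [2]
  1-simplices (3): [0,1], [0,2], [1,2]

Hence C_0 ≅ Z^3, C_1 ≅ Z^3.

The boundary map ∂_1: C_1 → C_0 sends each edge [p,q] (with p < q) to q − p.
The resulting 3×3 matrix has rank 2, and its Smith normal form has invariant factors (1,1).

Computing H_k = (kernel of ∂_k) / (image of ∂_{k+1}):

  H_0: rank C_0 − rank ∂_1 = 3 − 2 = 1, and the invariant factors of ∂_1 are all 1, so H_0 ≅ Z.
  H_1: rank ker ∂_1 − rank ∂_2 = (3 − 2) − 0 = 1, and there is no ∂_2, so H_1 ≅ Z.

As a check, the Euler characteristic is 3 − 3 = 0, which agrees with 1 − 1 = 0.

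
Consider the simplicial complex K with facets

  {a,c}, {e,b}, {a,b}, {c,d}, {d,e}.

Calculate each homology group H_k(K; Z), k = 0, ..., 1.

We work with the vertex ordering a < b < c < d < e. The simplices of K, each written with vertices in increasing order, are:

  0-simplices (5): a, b, c, d, e
  1-simplices (5): ab, ac, be, cd, de

giving chain groups C_0 ≅ Z^5, C_1 ≅ Z^5.

∂_1: C_1 → C_0 is given by ∂[p,q] = [q] − [p]. For instance
  ∂ac = c − a.
The 5×5 boundary matrix has rank 4 and Smith normal form diag(1,1,1,1).

Reading off H_k = ker ∂_k / im ∂_{k+1}:

  H_0: rank C_0 − rank ∂_1 = 5 − 4 = 1, and the invariant factors of ∂_1 are all 1, so H_0 ≅ Z.
  H_1: rank ker ∂_1 − rank ∂_2 = (5 − 4) − 0 = 1, and there is no ∂_2, so H_1 ≅ Z.

H_0 ≅ Z,  H_1 ≅ Z.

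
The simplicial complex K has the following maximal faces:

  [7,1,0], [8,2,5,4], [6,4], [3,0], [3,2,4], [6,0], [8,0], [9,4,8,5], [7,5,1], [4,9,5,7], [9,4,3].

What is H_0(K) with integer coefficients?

H_0 = Z.

Fix the vertex order 0 < 1 < 2 < 3 < 4 < 5 < 6 < 7 < 8 < 9 and write every simplex with vertices in increasing order. Then dim K = 3 and the simplices of K are:

  0-simplices (10): [0], [1], [2], [3], [4], [5], [6], [7], [8], [9]
  1-simplices (23): [0,1], [0,3], [0,6], [0,7], [0,8], [1,5], [1,7], [2,3], [2,4], [2,5], [2,8], [3,4], [3,9], [4,5], [4,6], [4,7], [4,8], [4,9], [5,7], [5,8], [5,9], [7,9], [8,9]
  2-simplices (14): [0,1,7], [1,5,7], [2,3,4], [2,4,5], [2,4,8], [2,5,8], [3,4,9], [4,5,7], [4,5,8], [4,5,9], [4,7,9], [4,8,9], [5,7,9], [5,8,9]
  3-simplices (3): [2,4,5,8], [4,5,7,9], [4,5,8,9]

so the chain groups are C_0 ≅ Z^10, C_1 ≅ Z^23, C_2 ≅ Z^14, C_3 ≅ Z^3.

∂_1: C_1 → C_0 maps an edge to its endpoints' difference, ∂[p,q] = q − p.
The resulting 10×23 matrix has rank 9, and its Smith normal form has invariant factors (1,1,1,1,1,1,1,1,1).

∂_2: C_2 → C_1 sends each 2-simplex [p,q,r] to [q,r] − [p,r] + [p,q]. For instance
  ∂[4,5,9] = [5,9] − [4,9] + [4,5],
  ∂[2,4,8] = [4,8] − [2,8] + [2,4].
The 23×14 boundary matrix has rank 11 and Smith normal form diag(1,1,1,1,1,1,1,1,1,1,1).

The boundary map ∂_3: C_3 → C_2 sends each 3-simplex σ to the alternating sum Σ_i (−1)^i (σ with its i-th vertex removed). For instance
  ∂[4,5,8,9] = [5,8,9] − [4,8,9] + [4,5,9] − [4,5,8],
  ∂[2,4,5,8] = [4,5,8] − [2,5,8] + [2,4,8] − [2,4,5].
This gives a 14×3 integer matrix of rank 3; reducing to Smith normal form yields diagonal entries (1,1,1).

Computing H_k = (kernel of ∂_k) / (image of ∂_{k+1}):

  H_0: rank C_0 − rank ∂_1 = 10 − 9 = 1, and the invariant factors of ∂_1 are all 1, so H_0 ≅ Z.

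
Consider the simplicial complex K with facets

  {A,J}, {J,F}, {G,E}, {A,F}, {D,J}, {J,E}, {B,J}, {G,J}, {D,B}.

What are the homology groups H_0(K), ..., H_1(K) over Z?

K has 7 vertices, 9 edges.
rank ∂_0 = 0, rank ∂_1 = 6 ⇒ b_0 = 7 − 0 − 6 = 1; all invariant factors of ∂_1 are 1 so no torsion. So H_0 = Z.
rank ∂_1 = 6, rank ∂_2 = 0 ⇒ b_1 = 9 − 6 − 0 = 3. So H_1 = Z^3.

H_0 ≅ Z,  H_1 ≅ Z^3.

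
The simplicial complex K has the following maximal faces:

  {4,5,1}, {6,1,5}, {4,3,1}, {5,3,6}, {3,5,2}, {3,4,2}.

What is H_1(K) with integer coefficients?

H_1 = Z.

K has 6 vertices, 12 edges, 6 triangles.
rank ∂_1 = 5, rank ∂_2 = 6 ⇒ b_1 = 12 − 5 − 6 = 1; all invariant factors of ∂_2 are 1 so no torsion. So H_1 ≅ Z.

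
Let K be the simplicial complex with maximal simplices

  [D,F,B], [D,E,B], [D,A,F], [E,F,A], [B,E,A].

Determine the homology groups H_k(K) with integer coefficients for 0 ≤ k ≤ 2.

Fix the vertex order A < B < D < E < F and write every simplex with vertices in increasing order. Then dim K = 2 and the simplices of K are:

  0-simplices (5): A, B, D, E, F
  1-simplices (10): AB, AD, AE, AF, BD, BE, BF, DE, DF, EF
  2-simplices (5): ABE, ADF, AEF, BDE, BDF

Hence C_0 ≅ Z^5, C_1 ≅ Z^10, C_2 ≅ Z^5.

The boundary map ∂_1: C_1 → C_0 is given by ∂[p,q] = [q] − [p].
The 5×10 boundary matrix has rank 4 and Smith normal form diag(1,1,1,1).

∂_2: C_2 → C_1 sends each 2-simplex [p,q,r] to [q,r] − [p,r] + [p,q]. For instance
  ∂ABE = BE − AE + AB,
  ∂ADF = DF − AF + AD.
As a 10×5 matrix over Z this has rank 5, with invariant factors (1,1,1,1,1).

Now H_k = ker ∂_k / im ∂_{k+1}, so:

  H_0: rank C_0 − rank ∂_1 = 5 − 4 = 1, and the invariant factors of ∂_1 are all 1, so H_0 ≅ Z.
  H_1: rank ker ∂_1 − rank ∂_2 = (10 − 4) − 5 = 1, and the invariant factors of ∂_2 are all 1, so H_1 ≅ Z.
  H_2: rank ker ∂_2 − rank ∂_3 = (5 − 5) − 0 = 0, and there is no ∂_3, so H_2 ≅ 0.

As a check, the Euler characteristic is 5 − 10 + 5 = 0, which agrees with 1 − 1 + 0 = 0.

H_0 ≅ Z,  H_1 ≅ Z,  H_2 = 0.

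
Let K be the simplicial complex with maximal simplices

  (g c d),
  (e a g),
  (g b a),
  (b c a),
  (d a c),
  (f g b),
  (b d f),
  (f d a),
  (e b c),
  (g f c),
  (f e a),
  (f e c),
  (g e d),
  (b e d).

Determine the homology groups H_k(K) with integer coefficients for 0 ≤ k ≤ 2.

H_0 ≅ Z,  H_1 ≅ Z^2,  H_2 ≅ Z.

Fix the vertex order a < b < c < d < e < f < g and write every simplex with vertices in increasing order. Then dim K = 2 and the simplices of K are:

  0-simplices (7): a, b, c, d, e, f, g
  1-simplices (21): ab, ac, ad, ae, af, ag, bc, bd, be, bf, bg, cd, ce, cf, cg, de, df, dg, ef, eg, fg
  2-simplices (14): abc, abg, acd, adf, aef, aeg, bce, bde, bdf, bfg, cdg, cef, cfg, deg

so the chain groups are C_0 ≅ Z^7, C_1 ≅ Z^21, C_2 ≅ Z^14.

The boundary map ∂_1: C_1 → C_0 maps an edge to its endpoints' difference, ∂[p,q] = q − p. For instance
  ∂ae = e − a.
The resulting 7×21 matrix has rank 6, and its Smith normal form has invariant factors (1,1,1,1,1,1).

Boundary ∂_2: C_2 → C_1 maps a triangle to the signed sum of its edges. For instance
  ∂bce = ce − be + bc,
  ∂abc = bc − ac + ab.
As a 21×14 matrix over Z this has rank 13, with invariant factors (1,1,1,1,1,1,1,1,1,1,1,1,1).

Computing H_k = (kernel of ∂_k) / (image of ∂_{k+1}):

  H_0: rank C_0 − rank ∂_1 = 7 − 6 = 1, and the invariant factors of ∂_1 are all 1, so H_0 ≅ Z.
  H_1: rank ker ∂_1 − rank ∂_2 = (21 − 6) − 13 = 2, and the invariant factors of ∂_2 are all 1, so H_1 ≅ Z^2.
  H_2: rank ker ∂_2 − rank ∂_3 = (14 − 13) − 0 = 1, and there is no ∂_3, so H_2 ≅ Z.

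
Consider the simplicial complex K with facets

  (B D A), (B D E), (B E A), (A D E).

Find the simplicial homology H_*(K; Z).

Fix the vertex order A < B < D < E and write every simplex with vertices in increasing order. Then dim K = 2 and the simplices of K are:

  0-simplices (4): A, B, D, E
  1-simplices (6): AB, AD, AE, BD, BE, DE
  2-simplices (4): ABD, ABE, ADE, BDE

giving chain groups C_0 ≅ Z^4, C_1 ≅ Z^6, C_2 ≅ Z^4.

The boundary map ∂_1: C_1 → C_0 sends each edge [p,q] (with p < q) to q − p. For instance
  ∂AE = E − A.
The 4×6 boundary matrix has rank 3 and Smith normal form diag(1,1,1).

Boundary ∂_2: C_2 → C_1 acts by ∂[p,q,r] = [q,r] − [p,r] + [p,q]. For instance
  ∂ABD = BD − AD + AB,
  ∂ABE = BE − AE + AB.
The resulting 6×4 matrix has rank 3, and its Smith normal form has invariant factors (1,1,1).

From H_k ≅ ker(∂_k) / im(∂_{k+1}) we obtain:

  H_0: rank C_0 − rank ∂_1 = 4 − 3 = 1, and the invariant factors of ∂_1 are all 1, so H_0 = Z.
  H_1: rank ker ∂_1 − rank ∂_2 = (6 − 3) − 3 = 0, and the invariant factors of ∂_2 are all 1, so H_1 = 0.
  H_2: rank ker ∂_2 − rank ∂_3 = (4 − 3) − 0 = 1, and there is no ∂_3, so H_2 = Z.

As a check, the Euler characteristic is 4 − 6 + 4 = 2, which agrees with 1 − 0 + 1 = 2.

H_0 = Z,  H_1 = 0,  H_2 = Z.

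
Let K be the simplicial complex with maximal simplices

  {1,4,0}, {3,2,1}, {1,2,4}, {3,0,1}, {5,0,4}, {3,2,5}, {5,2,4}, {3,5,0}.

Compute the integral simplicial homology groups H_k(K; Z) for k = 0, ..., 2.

Order the vertices as 0 < 1 < 2 < 3 < 4 < 5. Listing each simplex with vertices in this order, K has dimension 2 with simplices:

  0-simplices (6): [0], [1], [2], [3], [4], [5]
  1-simplices (12): [0,1], [0,3], [0,4], [0,5], [1,2], [1,3], [1,4], [2,3], [2,4], [2,5], [3,5], [4,5]
  2-simplices (8): [0,1,3], [0,1,4], [0,3,5], [0,4,5], [1,2,3], [1,2,4], [2,3,5], [2,4,5]

giving chain groups C_0 ≅ Z^6, C_1 ≅ Z^12, C_2 ≅ Z^8.

Boundary ∂_1: C_1 → C_0 maps an edge to its endpoints' difference, ∂[p,q] = q − p. For instance
  ∂[2,5] = [5] − [2].
As a 6×12 matrix over Z this has rank 5, with invariant factors (1,1,1,1,1).

Boundary ∂_2: C_2 → C_1 maps a triangle to the signed sum of its edges. For instance
  ∂[0,4,5] = [4,5] − [0,5] + [0,4],
  ∂[2,3,5] = [3,5] − [2,5] + [2,3].
This gives a 12×8 integer matrix of rank 7; reducing to Smith normal form yields diagonal entries (1,1,1,1,1,1,1).

Computing H_k = (kernel of ∂_k) / (image of ∂_{k+1}):

  H_0: rank C_0 − rank ∂_1 = 6 − 5 = 1, and the invariant factors of ∂_1 are all 1, so H_0 ≅ Z.
  H_1: rank ker ∂_1 − rank ∂_2 = (12 − 5) − 7 = 0, and the invariant factors of ∂_2 are all 1, so H_1 ≅ 0.
  H_2: rank ker ∂_2 − rank ∂_3 = (8 − 7) − 0 = 1, and there is no ∂_3, so H_2 ≅ Z.

As a check, the Euler characteristic is 6 − 12 + 8 = 2, which agrees with 1 − 0 + 1 = 2.

H_0 = Z,  H_1 = 0,  H_2 = Z.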